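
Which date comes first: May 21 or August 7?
May 21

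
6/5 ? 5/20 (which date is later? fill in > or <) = >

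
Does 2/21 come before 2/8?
No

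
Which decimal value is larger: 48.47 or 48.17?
48.47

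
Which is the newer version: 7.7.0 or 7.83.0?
7.83.0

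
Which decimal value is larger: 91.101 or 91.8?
91.8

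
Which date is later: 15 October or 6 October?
15 October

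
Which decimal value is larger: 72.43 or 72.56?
72.56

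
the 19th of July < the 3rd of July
False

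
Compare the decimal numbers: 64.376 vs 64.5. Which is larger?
64.5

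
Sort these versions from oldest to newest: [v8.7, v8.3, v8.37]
[v8.3, v8.7, v8.37]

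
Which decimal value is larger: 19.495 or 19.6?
19.6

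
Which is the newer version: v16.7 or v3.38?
v16.7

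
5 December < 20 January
False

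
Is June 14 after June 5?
Yes. Day 14 comes after day 5 in June — this is a date comparison, not a decimal one (the decimal 6.14 would be smaller than 6.5).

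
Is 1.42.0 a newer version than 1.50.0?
No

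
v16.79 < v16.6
False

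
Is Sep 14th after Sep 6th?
Yes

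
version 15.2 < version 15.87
True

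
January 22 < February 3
True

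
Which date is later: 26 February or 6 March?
6 March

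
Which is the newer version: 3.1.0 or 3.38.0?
3.38.0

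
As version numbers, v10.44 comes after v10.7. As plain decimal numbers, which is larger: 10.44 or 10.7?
10.7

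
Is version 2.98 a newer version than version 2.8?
Yes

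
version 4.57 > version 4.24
True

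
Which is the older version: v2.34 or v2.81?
v2.34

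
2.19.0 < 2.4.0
False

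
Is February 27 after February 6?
Yes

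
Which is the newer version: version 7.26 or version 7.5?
version 7.26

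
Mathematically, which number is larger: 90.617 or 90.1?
90.617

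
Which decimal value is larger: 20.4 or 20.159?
20.4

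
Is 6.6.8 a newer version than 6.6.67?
No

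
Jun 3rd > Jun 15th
False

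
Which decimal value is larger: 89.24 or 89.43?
89.43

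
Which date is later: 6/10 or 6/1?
6/10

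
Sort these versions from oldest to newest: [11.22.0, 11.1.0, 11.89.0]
[11.1.0, 11.22.0, 11.89.0]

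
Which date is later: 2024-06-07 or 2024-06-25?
2024-06-25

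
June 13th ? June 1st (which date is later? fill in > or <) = >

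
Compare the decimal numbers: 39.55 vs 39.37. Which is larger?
39.55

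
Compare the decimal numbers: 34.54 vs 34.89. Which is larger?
34.89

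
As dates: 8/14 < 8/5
False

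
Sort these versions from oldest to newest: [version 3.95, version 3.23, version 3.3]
[version 3.3, version 3.23, version 3.95]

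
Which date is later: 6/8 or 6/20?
6/20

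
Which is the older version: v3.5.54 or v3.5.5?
v3.5.5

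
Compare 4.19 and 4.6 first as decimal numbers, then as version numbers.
As decimals: 4.19 < 4.6. As versions: v4.19 > v4.6 (minor version 19 > 6).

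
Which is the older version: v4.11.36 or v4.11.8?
v4.11.8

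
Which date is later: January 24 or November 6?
November 6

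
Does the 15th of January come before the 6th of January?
No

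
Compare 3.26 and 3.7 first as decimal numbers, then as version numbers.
As decimals: 3.26 < 3.7. As versions: v3.26 > v3.7 (minor version 26 > 7).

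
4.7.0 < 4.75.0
True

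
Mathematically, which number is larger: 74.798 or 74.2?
74.798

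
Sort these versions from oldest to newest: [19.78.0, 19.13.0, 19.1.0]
[19.1.0, 19.13.0, 19.78.0]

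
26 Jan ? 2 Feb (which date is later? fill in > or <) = <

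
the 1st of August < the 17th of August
True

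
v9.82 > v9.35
True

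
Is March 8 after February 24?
Yes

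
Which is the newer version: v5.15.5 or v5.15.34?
v5.15.34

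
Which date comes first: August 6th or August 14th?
August 6th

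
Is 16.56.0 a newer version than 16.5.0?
Yes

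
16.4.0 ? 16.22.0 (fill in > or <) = <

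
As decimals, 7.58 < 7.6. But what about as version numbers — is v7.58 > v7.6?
True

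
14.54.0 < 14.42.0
False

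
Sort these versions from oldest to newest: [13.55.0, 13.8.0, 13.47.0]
[13.8.0, 13.47.0, 13.55.0]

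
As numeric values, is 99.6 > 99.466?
True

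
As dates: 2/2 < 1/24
False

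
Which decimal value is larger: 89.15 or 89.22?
89.22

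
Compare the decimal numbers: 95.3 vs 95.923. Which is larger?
95.923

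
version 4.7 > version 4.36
False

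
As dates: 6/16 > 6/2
True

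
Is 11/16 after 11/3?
Yes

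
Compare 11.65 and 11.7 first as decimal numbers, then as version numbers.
As decimals: 11.65 < 11.7. As versions: v11.65 > v11.7 (minor version 65 > 7).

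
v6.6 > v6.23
False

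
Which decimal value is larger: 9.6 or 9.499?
9.6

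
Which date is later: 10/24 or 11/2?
11/2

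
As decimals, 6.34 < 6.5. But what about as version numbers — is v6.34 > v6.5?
True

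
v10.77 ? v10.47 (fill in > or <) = >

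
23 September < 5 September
False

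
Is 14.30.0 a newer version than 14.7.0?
Yes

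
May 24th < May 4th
False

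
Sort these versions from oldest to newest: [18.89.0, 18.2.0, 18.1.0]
[18.1.0, 18.2.0, 18.89.0]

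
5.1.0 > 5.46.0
False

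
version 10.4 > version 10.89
False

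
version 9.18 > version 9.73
False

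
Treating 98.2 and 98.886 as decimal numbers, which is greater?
98.886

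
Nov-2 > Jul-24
True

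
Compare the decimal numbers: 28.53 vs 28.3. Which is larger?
28.53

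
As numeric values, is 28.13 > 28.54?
False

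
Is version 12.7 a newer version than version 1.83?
Yes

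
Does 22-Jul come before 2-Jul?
No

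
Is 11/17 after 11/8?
Yes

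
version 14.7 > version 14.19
False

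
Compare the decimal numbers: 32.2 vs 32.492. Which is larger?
32.492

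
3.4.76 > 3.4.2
True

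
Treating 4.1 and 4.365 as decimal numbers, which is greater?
4.365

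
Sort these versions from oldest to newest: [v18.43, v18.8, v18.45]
[v18.8, v18.43, v18.45]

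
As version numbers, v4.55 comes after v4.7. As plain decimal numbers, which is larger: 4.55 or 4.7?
4.7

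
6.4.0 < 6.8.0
True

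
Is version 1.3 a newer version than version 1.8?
No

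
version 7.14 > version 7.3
True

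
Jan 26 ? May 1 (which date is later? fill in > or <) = <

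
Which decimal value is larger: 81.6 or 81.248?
81.6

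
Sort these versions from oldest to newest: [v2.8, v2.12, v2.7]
[v2.7, v2.8, v2.12]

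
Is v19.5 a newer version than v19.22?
No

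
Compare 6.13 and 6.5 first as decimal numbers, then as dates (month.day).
As decimals: 6.13 < 6.5. As dates: 6/13 is later than 6/5 (day 13 > day 5).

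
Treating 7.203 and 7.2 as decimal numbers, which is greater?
7.203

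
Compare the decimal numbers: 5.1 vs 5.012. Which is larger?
5.1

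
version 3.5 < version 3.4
False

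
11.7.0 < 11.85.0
True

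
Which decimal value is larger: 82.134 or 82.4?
82.4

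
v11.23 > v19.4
False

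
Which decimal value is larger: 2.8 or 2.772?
2.8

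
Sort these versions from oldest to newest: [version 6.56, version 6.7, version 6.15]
[version 6.7, version 6.15, version 6.56]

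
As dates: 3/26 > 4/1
False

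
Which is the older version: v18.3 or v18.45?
v18.3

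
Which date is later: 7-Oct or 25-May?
7-Oct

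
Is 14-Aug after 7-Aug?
Yes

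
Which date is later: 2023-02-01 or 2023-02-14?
2023-02-14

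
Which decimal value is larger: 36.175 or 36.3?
36.3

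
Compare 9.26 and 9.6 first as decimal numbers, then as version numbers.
As decimals: 9.26 < 9.6. As versions: v9.26 > v9.6 (minor version 26 > 6).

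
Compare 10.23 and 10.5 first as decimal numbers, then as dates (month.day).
As decimals: 10.23 < 10.5. As dates: 10/23 is later than 10/5 (day 23 > day 5).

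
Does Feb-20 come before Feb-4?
No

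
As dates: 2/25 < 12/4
True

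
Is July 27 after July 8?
Yes. Day 27 comes after day 8 in July — this is a date comparison, not a decimal one (the decimal 7.27 would be smaller than 7.8).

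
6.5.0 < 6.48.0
True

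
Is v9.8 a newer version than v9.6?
Yes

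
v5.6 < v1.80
False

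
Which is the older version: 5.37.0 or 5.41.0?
5.37.0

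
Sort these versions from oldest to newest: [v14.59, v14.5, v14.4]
[v14.4, v14.5, v14.59]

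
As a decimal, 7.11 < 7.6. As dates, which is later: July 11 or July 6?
July 11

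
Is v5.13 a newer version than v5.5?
Yes. Version numbers are compared segment by segment as integers, not as decimals: minor version 13 > 5, so v5.13 > v5.5 (even though the decimal 5.13 < 5.5).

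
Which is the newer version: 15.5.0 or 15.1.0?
15.5.0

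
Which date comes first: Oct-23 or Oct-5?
Oct-5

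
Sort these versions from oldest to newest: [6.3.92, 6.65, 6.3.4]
[6.3.4, 6.3.92, 6.65]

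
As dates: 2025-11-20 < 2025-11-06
False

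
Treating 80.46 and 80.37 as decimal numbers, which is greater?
80.46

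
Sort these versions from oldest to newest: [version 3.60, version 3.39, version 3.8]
[version 3.8, version 3.39, version 3.60]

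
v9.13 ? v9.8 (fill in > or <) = >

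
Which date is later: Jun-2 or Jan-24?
Jun-2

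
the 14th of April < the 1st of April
False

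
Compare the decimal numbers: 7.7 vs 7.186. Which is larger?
7.7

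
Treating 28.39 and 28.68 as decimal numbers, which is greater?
28.68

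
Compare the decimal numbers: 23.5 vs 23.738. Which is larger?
23.738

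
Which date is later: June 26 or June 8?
June 26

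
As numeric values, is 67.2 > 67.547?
False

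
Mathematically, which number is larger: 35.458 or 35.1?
35.458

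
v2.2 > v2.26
False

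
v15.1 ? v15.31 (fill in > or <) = <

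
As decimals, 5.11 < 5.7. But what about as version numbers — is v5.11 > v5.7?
True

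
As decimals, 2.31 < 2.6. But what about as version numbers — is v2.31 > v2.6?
True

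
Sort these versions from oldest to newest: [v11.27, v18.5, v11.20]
[v11.20, v11.27, v18.5]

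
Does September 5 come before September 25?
Yes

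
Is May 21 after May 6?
Yes. Day 21 comes after day 6 in May — this is a date comparison, not a decimal one (the decimal 5.21 would be smaller than 5.6).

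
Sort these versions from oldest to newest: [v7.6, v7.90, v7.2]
[v7.2, v7.6, v7.90]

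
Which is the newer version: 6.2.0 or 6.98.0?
6.98.0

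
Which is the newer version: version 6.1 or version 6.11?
version 6.11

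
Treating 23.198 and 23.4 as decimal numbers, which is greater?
23.4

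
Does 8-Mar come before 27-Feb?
No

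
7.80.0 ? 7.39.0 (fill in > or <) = >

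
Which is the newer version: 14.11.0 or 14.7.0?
14.11.0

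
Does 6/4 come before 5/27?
No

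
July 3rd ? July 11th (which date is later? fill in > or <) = <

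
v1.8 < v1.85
True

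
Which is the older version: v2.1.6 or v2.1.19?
v2.1.6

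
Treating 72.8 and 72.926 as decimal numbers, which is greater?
72.926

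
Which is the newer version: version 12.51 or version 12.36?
version 12.51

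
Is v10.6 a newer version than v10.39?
No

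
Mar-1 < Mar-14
True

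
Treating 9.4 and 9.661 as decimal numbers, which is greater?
9.661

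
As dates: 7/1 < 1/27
False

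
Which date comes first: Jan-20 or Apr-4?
Jan-20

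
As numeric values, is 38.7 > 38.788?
False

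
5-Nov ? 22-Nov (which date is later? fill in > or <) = <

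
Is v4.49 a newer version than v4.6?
Yes. Version numbers are compared segment by segment as integers, not as decimals: minor version 49 > 6, so v4.49 > v4.6 (even though the decimal 4.49 < 4.6).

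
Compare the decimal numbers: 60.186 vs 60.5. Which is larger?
60.5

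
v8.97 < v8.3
False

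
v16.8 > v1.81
True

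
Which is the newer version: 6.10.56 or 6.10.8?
6.10.56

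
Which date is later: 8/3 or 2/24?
8/3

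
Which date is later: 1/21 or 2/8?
2/8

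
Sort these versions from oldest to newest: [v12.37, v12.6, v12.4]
[v12.4, v12.6, v12.37]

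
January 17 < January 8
False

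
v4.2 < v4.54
True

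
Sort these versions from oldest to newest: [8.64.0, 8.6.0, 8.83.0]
[8.6.0, 8.64.0, 8.83.0]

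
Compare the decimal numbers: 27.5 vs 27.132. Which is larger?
27.5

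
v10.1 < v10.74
True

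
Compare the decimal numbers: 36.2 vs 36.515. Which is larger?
36.515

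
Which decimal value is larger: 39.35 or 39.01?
39.35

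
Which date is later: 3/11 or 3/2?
3/11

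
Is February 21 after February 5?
Yes. Day 21 comes after day 5 in February — this is a date comparison, not a decimal one (the decimal 2.21 would be smaller than 2.5).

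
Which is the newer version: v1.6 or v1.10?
v1.10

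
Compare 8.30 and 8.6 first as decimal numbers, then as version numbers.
As decimals: 8.30 < 8.6. As versions: v8.30 > v8.6 (minor version 30 > 6).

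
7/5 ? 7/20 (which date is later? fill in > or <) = <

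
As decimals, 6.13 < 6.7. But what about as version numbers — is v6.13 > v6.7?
True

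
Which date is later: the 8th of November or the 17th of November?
the 17th of November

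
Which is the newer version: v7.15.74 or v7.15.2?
v7.15.74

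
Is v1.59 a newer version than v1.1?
Yes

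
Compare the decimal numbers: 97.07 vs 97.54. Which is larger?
97.54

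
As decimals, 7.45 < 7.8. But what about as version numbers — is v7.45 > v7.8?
True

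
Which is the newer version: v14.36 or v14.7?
v14.36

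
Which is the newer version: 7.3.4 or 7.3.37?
7.3.37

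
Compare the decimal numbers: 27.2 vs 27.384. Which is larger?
27.384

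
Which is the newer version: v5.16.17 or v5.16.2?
v5.16.17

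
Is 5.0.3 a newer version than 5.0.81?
No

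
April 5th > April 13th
False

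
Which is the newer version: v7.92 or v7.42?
v7.92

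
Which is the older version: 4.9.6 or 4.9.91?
4.9.6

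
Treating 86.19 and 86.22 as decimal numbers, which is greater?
86.22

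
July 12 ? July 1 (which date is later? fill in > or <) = >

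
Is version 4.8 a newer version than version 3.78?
Yes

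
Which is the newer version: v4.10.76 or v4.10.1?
v4.10.76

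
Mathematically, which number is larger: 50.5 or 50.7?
50.7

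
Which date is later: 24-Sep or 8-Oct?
8-Oct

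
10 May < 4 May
False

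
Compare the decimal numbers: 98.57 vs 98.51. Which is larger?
98.57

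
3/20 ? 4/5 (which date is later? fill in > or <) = <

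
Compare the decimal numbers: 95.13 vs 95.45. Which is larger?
95.45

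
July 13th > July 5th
True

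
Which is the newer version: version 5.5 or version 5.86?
version 5.86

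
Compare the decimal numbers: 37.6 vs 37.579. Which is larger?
37.6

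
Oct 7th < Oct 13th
True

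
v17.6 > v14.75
True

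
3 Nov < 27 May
False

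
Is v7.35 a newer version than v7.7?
Yes. Version numbers are compared segment by segment as integers, not as decimals: minor version 35 > 7, so v7.35 > v7.7 (even though the decimal 7.35 < 7.7).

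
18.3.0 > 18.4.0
False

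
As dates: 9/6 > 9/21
False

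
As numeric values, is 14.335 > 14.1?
True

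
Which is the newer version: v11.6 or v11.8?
v11.8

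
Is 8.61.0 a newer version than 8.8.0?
Yes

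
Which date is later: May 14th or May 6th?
May 14th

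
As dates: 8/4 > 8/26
False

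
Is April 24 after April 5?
Yes. Day 24 comes after day 5 in April — this is a date comparison, not a decimal one (the decimal 4.24 would be smaller than 4.5).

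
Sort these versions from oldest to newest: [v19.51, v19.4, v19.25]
[v19.4, v19.25, v19.51]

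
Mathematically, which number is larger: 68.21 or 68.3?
68.3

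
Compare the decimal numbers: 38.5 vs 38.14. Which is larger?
38.5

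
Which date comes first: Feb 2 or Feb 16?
Feb 2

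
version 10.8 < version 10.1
False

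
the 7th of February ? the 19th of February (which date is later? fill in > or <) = <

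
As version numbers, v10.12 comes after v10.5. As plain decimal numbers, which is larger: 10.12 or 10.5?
10.5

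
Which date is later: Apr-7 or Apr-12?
Apr-12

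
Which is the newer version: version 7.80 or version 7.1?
version 7.80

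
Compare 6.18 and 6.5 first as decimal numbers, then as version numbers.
As decimals: 6.18 < 6.5. As versions: v6.18 > v6.5 (minor version 18 > 5).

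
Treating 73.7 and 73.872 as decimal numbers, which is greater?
73.872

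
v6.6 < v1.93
False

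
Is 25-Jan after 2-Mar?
No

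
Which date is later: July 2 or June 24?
July 2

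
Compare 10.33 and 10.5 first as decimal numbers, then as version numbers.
As decimals: 10.33 < 10.5. As versions: v10.33 > v10.5 (minor version 33 > 5).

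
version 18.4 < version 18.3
False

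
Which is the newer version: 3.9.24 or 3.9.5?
3.9.24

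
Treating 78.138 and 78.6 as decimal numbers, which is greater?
78.6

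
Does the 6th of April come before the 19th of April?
Yes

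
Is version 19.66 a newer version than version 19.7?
Yes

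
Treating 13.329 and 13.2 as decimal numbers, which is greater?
13.329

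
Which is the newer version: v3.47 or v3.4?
v3.47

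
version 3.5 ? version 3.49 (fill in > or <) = <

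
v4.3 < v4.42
True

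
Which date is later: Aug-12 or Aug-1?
Aug-12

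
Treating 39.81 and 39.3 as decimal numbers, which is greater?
39.81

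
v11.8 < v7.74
False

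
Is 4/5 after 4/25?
No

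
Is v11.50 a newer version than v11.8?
Yes. Version numbers are compared segment by segment as integers, not as decimals: minor version 50 > 8, so v11.50 > v11.8 (even though the decimal 11.50 < 11.8).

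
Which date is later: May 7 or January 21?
May 7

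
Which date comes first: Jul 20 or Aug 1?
Jul 20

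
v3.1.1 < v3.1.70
True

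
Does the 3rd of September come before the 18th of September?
Yes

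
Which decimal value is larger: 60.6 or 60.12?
60.6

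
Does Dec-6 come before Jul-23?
No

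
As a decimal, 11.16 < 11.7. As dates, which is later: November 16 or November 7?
November 16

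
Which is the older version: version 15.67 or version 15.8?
version 15.8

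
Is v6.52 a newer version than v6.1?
Yes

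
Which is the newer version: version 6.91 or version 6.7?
version 6.91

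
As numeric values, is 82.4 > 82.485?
False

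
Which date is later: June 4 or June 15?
June 15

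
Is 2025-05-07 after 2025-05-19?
No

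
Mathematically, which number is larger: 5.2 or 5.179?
5.2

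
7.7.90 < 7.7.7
False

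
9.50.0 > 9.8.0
True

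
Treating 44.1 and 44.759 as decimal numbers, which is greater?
44.759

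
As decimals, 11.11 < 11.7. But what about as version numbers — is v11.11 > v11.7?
True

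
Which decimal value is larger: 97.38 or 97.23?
97.38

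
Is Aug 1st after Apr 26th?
Yes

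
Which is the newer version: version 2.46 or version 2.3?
version 2.46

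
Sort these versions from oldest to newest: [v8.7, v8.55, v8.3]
[v8.3, v8.7, v8.55]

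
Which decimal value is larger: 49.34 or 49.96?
49.96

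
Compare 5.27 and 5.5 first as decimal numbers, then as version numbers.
As decimals: 5.27 < 5.5. As versions: v5.27 > v5.5 (minor version 27 > 5).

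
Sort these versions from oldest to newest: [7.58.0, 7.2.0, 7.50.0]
[7.2.0, 7.50.0, 7.58.0]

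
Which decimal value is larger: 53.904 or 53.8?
53.904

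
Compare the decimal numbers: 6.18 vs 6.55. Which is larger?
6.55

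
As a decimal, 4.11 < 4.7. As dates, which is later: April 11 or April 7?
April 11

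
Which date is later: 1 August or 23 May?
1 August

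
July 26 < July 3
False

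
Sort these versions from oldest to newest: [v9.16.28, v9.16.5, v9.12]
[v9.12, v9.16.5, v9.16.28]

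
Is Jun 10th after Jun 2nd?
Yes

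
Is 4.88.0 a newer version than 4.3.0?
Yes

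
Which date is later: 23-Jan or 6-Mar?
6-Mar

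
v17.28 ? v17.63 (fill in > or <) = <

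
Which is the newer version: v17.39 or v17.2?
v17.39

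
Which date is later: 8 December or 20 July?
8 December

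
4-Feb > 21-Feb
False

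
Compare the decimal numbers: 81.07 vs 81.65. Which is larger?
81.65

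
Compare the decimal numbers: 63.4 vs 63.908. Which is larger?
63.908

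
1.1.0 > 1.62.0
False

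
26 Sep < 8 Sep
False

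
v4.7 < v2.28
False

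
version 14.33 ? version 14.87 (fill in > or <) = <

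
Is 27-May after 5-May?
Yes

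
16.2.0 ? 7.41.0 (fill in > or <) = >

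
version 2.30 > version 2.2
True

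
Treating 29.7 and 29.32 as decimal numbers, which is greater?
29.7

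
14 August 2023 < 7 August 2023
False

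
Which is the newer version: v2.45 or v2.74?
v2.74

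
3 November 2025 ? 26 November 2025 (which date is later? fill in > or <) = <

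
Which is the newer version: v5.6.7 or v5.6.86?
v5.6.86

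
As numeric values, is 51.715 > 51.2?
True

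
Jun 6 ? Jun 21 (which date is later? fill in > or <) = <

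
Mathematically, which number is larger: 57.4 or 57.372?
57.4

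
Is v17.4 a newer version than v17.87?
No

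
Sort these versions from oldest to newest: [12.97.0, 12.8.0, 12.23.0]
[12.8.0, 12.23.0, 12.97.0]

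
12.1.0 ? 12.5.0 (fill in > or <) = <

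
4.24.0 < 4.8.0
False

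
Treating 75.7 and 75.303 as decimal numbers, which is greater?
75.7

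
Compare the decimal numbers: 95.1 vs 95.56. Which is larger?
95.56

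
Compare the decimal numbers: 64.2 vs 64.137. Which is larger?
64.2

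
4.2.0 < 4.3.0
True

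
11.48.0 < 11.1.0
False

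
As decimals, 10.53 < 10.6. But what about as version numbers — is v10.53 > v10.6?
True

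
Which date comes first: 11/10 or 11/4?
11/4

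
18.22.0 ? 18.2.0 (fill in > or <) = >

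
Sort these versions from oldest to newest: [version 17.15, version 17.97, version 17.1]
[version 17.1, version 17.15, version 17.97]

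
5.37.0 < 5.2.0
False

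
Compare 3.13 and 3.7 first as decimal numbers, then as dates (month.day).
As decimals: 3.13 < 3.7. As dates: 3/13 is later than 3/7 (day 13 > day 7).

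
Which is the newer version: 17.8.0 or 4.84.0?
17.8.0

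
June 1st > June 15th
False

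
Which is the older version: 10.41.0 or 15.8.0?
10.41.0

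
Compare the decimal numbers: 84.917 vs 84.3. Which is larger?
84.917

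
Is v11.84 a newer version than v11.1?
Yes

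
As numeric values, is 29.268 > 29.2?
True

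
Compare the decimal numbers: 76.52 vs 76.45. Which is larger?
76.52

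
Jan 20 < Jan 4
False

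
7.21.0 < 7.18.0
False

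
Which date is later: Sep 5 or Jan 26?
Sep 5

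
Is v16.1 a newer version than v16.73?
No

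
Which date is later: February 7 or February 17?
February 17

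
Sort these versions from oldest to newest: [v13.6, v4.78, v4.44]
[v4.44, v4.78, v13.6]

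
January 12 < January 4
False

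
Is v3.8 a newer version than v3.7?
Yes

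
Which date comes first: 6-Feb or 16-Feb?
6-Feb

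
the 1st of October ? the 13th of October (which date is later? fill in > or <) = <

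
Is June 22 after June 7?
Yes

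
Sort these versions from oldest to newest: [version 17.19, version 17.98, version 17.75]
[version 17.19, version 17.75, version 17.98]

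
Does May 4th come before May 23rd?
Yes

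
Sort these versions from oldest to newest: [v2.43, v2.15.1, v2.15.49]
[v2.15.1, v2.15.49, v2.43]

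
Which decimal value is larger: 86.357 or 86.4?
86.4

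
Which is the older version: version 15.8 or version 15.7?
version 15.7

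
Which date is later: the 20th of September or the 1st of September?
the 20th of September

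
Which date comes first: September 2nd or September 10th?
September 2nd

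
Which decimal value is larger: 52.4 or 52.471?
52.471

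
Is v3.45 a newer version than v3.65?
No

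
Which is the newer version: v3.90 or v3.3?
v3.90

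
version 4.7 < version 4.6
False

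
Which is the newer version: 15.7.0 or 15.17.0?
15.17.0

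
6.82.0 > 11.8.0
False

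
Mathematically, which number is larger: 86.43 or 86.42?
86.43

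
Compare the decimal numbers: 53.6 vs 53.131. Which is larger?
53.6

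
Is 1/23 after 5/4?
No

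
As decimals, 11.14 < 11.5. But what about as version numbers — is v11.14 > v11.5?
True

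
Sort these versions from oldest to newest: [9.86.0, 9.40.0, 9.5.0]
[9.5.0, 9.40.0, 9.86.0]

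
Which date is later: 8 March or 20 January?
8 March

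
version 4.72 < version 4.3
False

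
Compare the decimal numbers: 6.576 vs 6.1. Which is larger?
6.576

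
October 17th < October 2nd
False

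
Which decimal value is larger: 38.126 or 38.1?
38.126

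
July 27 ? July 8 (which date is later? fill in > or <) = >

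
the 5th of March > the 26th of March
False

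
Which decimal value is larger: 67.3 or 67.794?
67.794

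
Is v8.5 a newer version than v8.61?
No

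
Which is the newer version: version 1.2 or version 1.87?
version 1.87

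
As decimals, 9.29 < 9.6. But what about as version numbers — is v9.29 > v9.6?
True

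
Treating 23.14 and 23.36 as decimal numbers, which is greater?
23.36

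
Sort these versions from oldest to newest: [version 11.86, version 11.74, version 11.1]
[version 11.1, version 11.74, version 11.86]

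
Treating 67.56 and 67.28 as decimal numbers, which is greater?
67.56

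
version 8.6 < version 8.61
True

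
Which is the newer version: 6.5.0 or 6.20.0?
6.20.0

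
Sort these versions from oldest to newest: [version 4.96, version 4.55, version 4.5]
[version 4.5, version 4.55, version 4.96]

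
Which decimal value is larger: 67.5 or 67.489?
67.5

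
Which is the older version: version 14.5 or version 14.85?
version 14.5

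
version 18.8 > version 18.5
True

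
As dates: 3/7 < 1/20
False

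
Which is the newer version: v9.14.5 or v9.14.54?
v9.14.54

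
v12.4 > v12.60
False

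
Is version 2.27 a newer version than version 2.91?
No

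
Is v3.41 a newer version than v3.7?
Yes. Version numbers are compared segment by segment as integers, not as decimals: minor version 41 > 7, so v3.41 > v3.7 (even though the decimal 3.41 < 3.7).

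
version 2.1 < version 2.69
True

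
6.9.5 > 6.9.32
False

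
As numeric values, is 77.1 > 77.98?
False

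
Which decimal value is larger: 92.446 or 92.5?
92.5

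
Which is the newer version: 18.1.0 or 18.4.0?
18.4.0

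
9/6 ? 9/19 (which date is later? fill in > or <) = <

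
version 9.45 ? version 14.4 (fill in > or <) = <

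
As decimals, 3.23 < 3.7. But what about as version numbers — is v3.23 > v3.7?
True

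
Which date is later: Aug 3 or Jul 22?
Aug 3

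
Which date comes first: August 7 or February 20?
February 20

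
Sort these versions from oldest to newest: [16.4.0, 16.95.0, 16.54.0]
[16.4.0, 16.54.0, 16.95.0]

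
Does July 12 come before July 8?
No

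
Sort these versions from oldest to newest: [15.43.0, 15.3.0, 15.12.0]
[15.3.0, 15.12.0, 15.43.0]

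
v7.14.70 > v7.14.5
True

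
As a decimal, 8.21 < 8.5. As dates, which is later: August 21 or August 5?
August 21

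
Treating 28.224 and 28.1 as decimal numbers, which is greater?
28.224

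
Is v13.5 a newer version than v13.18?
No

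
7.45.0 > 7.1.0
True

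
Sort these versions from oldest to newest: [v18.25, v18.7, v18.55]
[v18.7, v18.25, v18.55]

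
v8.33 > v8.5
True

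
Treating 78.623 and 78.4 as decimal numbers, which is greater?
78.623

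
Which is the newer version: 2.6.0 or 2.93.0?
2.93.0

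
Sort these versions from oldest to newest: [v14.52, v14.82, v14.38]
[v14.38, v14.52, v14.82]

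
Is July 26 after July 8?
Yes. Day 26 comes after day 8 in July — this is a date comparison, not a decimal one (the decimal 7.26 would be smaller than 7.8).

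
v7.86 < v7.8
False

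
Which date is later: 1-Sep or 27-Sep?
27-Sep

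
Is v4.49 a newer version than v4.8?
Yes. Version numbers are compared segment by segment as integers, not as decimals: minor version 49 > 8, so v4.49 > v4.8 (even though the decimal 4.49 < 4.8).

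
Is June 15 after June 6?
Yes. Day 15 comes after day 6 in June — this is a date comparison, not a decimal one (the decimal 6.15 would be smaller than 6.6).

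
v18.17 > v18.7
True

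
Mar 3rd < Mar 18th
True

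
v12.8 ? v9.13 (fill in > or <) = >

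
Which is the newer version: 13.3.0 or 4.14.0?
13.3.0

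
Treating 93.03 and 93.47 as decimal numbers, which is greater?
93.47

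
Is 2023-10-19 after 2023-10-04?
Yes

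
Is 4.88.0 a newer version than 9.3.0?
No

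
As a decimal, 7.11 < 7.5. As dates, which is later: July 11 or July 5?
July 11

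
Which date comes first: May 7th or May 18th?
May 7th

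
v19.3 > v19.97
False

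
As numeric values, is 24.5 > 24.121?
True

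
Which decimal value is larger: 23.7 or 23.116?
23.7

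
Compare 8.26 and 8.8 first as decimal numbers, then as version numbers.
As decimals: 8.26 < 8.8. As versions: v8.26 > v8.8 (minor version 26 > 8).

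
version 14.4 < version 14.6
True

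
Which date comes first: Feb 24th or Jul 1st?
Feb 24th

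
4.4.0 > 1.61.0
True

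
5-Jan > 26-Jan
False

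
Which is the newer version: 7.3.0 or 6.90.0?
7.3.0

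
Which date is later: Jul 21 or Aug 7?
Aug 7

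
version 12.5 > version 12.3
True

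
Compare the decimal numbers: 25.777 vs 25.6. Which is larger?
25.777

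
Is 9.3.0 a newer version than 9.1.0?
Yes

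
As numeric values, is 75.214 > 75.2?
True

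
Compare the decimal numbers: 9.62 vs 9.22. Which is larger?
9.62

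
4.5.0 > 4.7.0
False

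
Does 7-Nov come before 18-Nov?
Yes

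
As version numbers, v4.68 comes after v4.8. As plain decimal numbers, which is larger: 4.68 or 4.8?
4.8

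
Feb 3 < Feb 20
True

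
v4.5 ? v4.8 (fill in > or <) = <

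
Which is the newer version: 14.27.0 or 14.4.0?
14.27.0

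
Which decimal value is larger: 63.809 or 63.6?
63.809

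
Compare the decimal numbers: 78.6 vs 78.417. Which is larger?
78.6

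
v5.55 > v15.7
False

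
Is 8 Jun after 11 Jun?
No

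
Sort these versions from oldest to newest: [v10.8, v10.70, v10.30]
[v10.8, v10.30, v10.70]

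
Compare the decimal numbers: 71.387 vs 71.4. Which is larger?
71.4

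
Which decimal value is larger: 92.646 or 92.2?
92.646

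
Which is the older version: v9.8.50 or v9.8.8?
v9.8.8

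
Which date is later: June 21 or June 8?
June 21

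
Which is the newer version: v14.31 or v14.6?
v14.31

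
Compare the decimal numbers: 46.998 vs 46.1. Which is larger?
46.998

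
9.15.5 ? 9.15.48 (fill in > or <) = <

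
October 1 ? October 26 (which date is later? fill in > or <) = <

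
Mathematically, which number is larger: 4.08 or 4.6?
4.6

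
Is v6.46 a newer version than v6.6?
Yes. Version numbers are compared segment by segment as integers, not as decimals: minor version 46 > 6, so v6.46 > v6.6 (even though the decimal 6.46 < 6.6).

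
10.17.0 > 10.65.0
False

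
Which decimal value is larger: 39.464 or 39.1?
39.464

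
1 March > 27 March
False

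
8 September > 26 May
True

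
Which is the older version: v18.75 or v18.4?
v18.4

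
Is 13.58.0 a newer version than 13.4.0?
Yes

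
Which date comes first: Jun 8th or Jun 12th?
Jun 8th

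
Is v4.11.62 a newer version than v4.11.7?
Yes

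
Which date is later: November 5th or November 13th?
November 13th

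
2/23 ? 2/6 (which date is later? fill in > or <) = >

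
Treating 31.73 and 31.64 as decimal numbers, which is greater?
31.73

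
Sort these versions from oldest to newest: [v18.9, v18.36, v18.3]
[v18.3, v18.9, v18.36]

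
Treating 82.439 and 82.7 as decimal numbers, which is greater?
82.7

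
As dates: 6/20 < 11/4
True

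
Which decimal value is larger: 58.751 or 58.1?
58.751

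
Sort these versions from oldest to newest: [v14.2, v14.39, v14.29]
[v14.2, v14.29, v14.39]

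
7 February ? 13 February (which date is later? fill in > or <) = <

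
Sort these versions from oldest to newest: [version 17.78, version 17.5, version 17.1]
[version 17.1, version 17.5, version 17.78]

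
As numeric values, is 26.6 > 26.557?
True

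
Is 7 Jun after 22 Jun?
No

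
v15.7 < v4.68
False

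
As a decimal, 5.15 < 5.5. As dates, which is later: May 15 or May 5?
May 15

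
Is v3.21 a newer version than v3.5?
Yes. Version numbers are compared segment by segment as integers, not as decimals: minor version 21 > 5, so v3.21 > v3.5 (even though the decimal 3.21 < 3.5).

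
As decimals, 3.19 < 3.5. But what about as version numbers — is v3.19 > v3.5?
True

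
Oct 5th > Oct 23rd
False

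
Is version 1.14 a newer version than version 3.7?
No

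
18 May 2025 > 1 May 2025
True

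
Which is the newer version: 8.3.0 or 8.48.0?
8.48.0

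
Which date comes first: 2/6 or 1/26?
1/26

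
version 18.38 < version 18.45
True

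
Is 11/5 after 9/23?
Yes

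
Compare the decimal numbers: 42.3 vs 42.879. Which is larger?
42.879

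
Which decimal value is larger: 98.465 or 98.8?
98.8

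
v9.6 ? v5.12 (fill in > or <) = >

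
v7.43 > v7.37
True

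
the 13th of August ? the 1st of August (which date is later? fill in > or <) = >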